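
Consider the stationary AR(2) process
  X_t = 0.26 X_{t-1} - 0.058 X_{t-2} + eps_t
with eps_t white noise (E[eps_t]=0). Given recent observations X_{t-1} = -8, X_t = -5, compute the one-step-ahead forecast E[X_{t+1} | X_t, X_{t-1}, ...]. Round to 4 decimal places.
E[X_{t+1} \mid \mathcal F_t] = -0.8360

For an AR(p) model X_t = c + sum_i phi_i X_{t-i} + eps_t, the
one-step-ahead conditional mean is
  E[X_{t+1} | X_t, ...] = c + sum_i phi_i X_{t+1-i}.
Substitute known values:
  E[X_{t+1} | ...] = (0.26) * (-5) + (-0.058) * (-8)
                   = -0.8360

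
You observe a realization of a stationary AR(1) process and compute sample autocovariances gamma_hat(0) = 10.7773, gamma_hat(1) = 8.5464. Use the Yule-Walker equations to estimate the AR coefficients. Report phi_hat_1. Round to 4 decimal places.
\hat\phi_{1} = 0.7930

The Yule-Walker equations for an AR(p) process read, in matrix form,
  Gamma_p phi = r_p,   with   (Gamma_p)_{ij} = gamma(|i - j|),
                       (r_p)_i = gamma(i),   i,j = 1..p.
Substitute the sample gammas (Toeplitz matrix and right-hand side of size 1):
  Gamma_p = [[10.7773]]
  r_p     = [8.5464]
With p = 1 this is the single equation gamma(0) phi_1 = gamma(1):
  phi_hat_1 = gamma(1) / gamma(0) = 8.5464 / 10.7773 = 0.7930.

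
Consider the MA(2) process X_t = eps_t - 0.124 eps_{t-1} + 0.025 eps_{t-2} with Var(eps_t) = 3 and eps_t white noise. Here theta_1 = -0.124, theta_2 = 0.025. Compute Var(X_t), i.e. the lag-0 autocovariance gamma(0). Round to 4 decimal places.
\gamma(0) = 3.0480

For an MA(q) process X_t = eps_t + sum_i theta_i eps_{t-i} with
Var(eps_t) = sigma^2, the variance is
  gamma(0) = sigma^2 * (1 + sum_i theta_i^2).
  sum_i theta_i^2 = (-0.124)^2 + (0.025)^2 = 0.015376 + 0.000625 = 0.016001.
  gamma(0) = 3 * (1 + 0.016001) = 3 * 1.016001 = 3.048003, which rounds to 3.0480.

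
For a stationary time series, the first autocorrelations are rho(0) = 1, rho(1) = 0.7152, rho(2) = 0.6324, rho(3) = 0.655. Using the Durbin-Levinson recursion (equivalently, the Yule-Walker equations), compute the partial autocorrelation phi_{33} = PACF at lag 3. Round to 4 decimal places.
\phi_{33} = 0.3002

The PACF at lag k is phi_{kk}, the last component of the solution
to the Yule-Walker system G_k phi = r_k where
  (G_k)_{ij} = rho(|i - j|), (r_k)_i = rho(i), i,j = 1..k.
Equivalently, Durbin-Levinson gives phi_{kk} iteratively:
  phi_{11} = rho(1)
  phi_{kk} = [rho(k) - sum_{j=1..k-1} phi_{k-1,j} rho(k-j)]
            / [1 - sum_{j=1..k-1} phi_{k-1,j} rho(j)],
  phi_{k,j} = phi_{k-1,j} - phi_{kk} phi_{k-1,k-j},  j = 1..k-1.
Step k = 1:
  phi_11 = rho(1) = 0.7152.
Step k = 2:
  phi_22 = [rho(2) - phi_11 rho(1)] / [1 - phi_11 rho(1)] = [0.6324 - (0.7152)(0.7152)] / [1 - (0.7152)(0.7152)]
         = 0.12088896 / 0.48848896 = 0.247475.
  Update: phi_21 = phi_11 - phi_22 phi_11 = 0.7152 - (0.247475)(0.7152) = 0.538206.
Step k = 3:
  phi_33 = [rho(3) - phi_21 rho(2) - phi_22 rho(1)] / [1 - phi_21 rho(1) - phi_22 rho(2)]
    numerator   = 0.655 - (0.538206)(0.6324) - (0.247475)(0.7152) = 0.1376444
    denominator = 1 - (0.538206)(0.7152) - (0.247475)(0.6324) = 0.45857193
  phi_33 = 0.1376444 / 0.45857193 = 0.3002.
Therefore phi_{33} = 0.3002.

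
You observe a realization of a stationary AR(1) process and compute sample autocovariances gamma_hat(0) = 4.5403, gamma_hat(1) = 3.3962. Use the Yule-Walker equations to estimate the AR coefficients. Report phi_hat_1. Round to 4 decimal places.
\hat\phi_{1} = 0.7480

The Yule-Walker equations for an AR(p) process read, in matrix form,
  Gamma_p phi = r_p,   with   (Gamma_p)_{ij} = gamma(|i - j|),
                       (r_p)_i = gamma(i),   i,j = 1..p.
Substitute the sample gammas (Toeplitz matrix and right-hand side of size 1):
  Gamma_p = [[4.5403]]
  r_p     = [3.3962]
With p = 1 this is the single equation gamma(0) phi_1 = gamma(1):
  phi_hat_1 = gamma(1) / gamma(0) = 3.3962 / 4.5403 = 0.7480.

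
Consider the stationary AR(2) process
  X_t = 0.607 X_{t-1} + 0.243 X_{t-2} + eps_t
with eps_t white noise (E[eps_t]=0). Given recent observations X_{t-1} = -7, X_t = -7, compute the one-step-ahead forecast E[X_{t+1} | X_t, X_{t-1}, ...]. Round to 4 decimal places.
E[X_{t+1} \mid \mathcal F_t] = -5.9500

For an AR(p) model X_t = c + sum_i phi_i X_{t-i} + eps_t, the
one-step-ahead conditional mean is
  E[X_{t+1} | X_t, ...] = c + sum_i phi_i X_{t+1-i}.
Substitute known values:
  E[X_{t+1} | ...] = (0.607) * (-7) + (0.243) * (-7)
                   = -5.9500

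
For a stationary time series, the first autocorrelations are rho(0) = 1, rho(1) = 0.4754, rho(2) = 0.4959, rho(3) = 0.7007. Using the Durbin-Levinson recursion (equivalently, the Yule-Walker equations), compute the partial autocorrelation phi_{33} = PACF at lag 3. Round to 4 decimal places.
\phi_{33} = 0.5610

The PACF at lag k is phi_{kk}, the last component of the solution
to the Yule-Walker system G_k phi = r_k where
  (G_k)_{ij} = rho(|i - j|), (r_k)_i = rho(i), i,j = 1..k.
Equivalently, Durbin-Levinson gives phi_{kk} iteratively:
  phi_{11} = rho(1)
  phi_{kk} = [rho(k) - sum_{j=1..k-1} phi_{k-1,j} rho(k-j)]
            / [1 - sum_{j=1..k-1} phi_{k-1,j} rho(j)],
  phi_{k,j} = phi_{k-1,j} - phi_{kk} phi_{k-1,k-j},  j = 1..k-1.
Step k = 1:
  phi_11 = rho(1) = 0.4754.
Step k = 2:
  phi_22 = [rho(2) - phi_11 rho(1)] / [1 - phi_11 rho(1)] = [0.4959 - (0.4754)(0.4754)] / [1 - (0.4754)(0.4754)]
         = 0.26989484 / 0.77399484 = 0.348704.
  Update: phi_21 = phi_11 - phi_22 phi_11 = 0.4754 - (0.348704)(0.4754) = 0.309626.
Step k = 3:
  phi_33 = [rho(3) - phi_21 rho(2) - phi_22 rho(1)] / [1 - phi_21 rho(1) - phi_22 rho(2)]
    numerator   = 0.7007 - (0.309626)(0.4959) - (0.348704)(0.4754) = 0.38138261
    denominator = 1 - (0.309626)(0.4754) - (0.348704)(0.4959) = 0.67988152
  phi_33 = 0.38138261 / 0.67988152 = 0.561.
Therefore phi_{33} = 0.5610.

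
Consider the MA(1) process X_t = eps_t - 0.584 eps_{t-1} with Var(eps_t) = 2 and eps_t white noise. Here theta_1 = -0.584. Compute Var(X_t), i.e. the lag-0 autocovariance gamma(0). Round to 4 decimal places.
\gamma(0) = 2.6821

For an MA(q) process X_t = eps_t + sum_i theta_i eps_{t-i} with
Var(eps_t) = sigma^2, the variance is
  gamma(0) = sigma^2 * (1 + sum_i theta_i^2).
  sum_i theta_i^2 = (-0.584)^2 = 0.341056.
  gamma(0) = 2 * (1 + 0.341056) = 2 * 1.341056 = 2.682112, which rounds to 2.6821.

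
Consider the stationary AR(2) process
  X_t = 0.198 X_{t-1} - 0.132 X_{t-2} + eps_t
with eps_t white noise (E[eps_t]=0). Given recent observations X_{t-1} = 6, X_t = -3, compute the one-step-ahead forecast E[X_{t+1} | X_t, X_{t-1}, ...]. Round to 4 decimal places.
E[X_{t+1} \mid \mathcal F_t] = -1.3860

For an AR(p) model X_t = c + sum_i phi_i X_{t-i} + eps_t, the
one-step-ahead conditional mean is
  E[X_{t+1} | X_t, ...] = c + sum_i phi_i X_{t+1-i}.
Substitute known values:
  E[X_{t+1} | ...] = (0.198) * (-3) + (-0.132) * (6)
                   = -1.3860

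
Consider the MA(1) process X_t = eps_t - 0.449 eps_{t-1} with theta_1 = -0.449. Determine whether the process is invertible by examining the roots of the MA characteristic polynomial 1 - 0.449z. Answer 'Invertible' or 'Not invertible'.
\text{Invertible}

The MA(q) characteristic polynomial is P(z) = 1 - 0.449z.
Invertibility requires all roots to lie outside the unit circle, i.e. |z| > 1 for every root.
This is linear in z: 1 + (-0.449) z = 0  =>  z = -1/(-0.449) = 2.227171,  |z| = 2.227171.
Moduli of all roots: 2.2272.
All moduli strictly greater than 1? Yes.
Verdict: Invertible.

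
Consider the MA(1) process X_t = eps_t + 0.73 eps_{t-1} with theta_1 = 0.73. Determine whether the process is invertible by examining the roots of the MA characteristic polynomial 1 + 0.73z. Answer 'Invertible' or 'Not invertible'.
\text{Invertible}

The MA(q) characteristic polynomial is P(z) = 1 + 0.73z.
Invertibility requires all roots to lie outside the unit circle, i.e. |z| > 1 for every root.
This is linear in z: 1 + (0.73) z = 0  =>  z = -1/(0.73) = -1.369863,  |z| = 1.369863.
Moduli of all roots: 1.3699.
All moduli strictly greater than 1? Yes.
Verdict: Invertible.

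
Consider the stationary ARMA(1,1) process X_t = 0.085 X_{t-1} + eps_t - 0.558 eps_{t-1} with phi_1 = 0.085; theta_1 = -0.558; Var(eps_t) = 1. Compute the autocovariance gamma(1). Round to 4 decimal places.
\gamma(1) = -0.4538

Multiply the model equation by X_{t-k} and take expectations. With theta_0 = psi_0 = 1 and psi_j the MA(infinity) weights, this gives
  gamma(k) - sum_i phi_i gamma(k-i) = c_k,
  c_k = sigma^2 * sum_{j=k..q} theta_j psi_{j-k}   (c_k = 0 for k > q),
using gamma(-m) = gamma(m).
psi-weights needed (psi_j = theta_j + sum_i phi_i psi_{j-i}):
  psi_1 = theta_1 + phi_1 = -0.558 + (0.085) = -0.473
Right-hand sides:
  c_0 = sigma^2 (1 + theta_1 psi_1) = 1 * (1 + (-0.558)(-0.473)) = 1 * 1.263934 = 1.263934
  c_1 = sigma^2 theta_1 = 1 * (-0.558) = -0.558
  c_2 = 0
Equations for k = 0 and k = 1 (AR order 1):
  gamma(0) = phi_1 gamma(1) + c_0
  gamma(1) = phi_1 gamma(0) + c_1
Substituting the second into the first: gamma(0) (1 - phi_1^2) = c_0 + phi_1 c_1, so
  gamma(0) = (c_0 + phi_1 c_1) / (1 - phi_1^2) = (1.263934 + (0.085)(-0.558)) / (1 - (0.085)^2) = 1.216504 / 0.992775 = 1.225357.
  gamma(1) = phi_1 gamma(0) + c_1 = (0.085)(1.225357) + (-0.558) = -0.453845.
Therefore gamma(1) = -0.4538 (to 4 decimal places).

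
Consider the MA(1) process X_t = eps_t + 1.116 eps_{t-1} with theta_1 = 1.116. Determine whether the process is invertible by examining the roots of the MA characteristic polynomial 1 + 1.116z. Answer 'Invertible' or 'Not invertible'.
\text{Not invertible}

The MA(q) characteristic polynomial is P(z) = 1 + 1.116z.
Invertibility requires all roots to lie outside the unit circle, i.e. |z| > 1 for every root.
This is linear in z: 1 + (1.116) z = 0  =>  z = -1/(1.116) = -0.896057,  |z| = 0.896057.
Moduli of all roots: 0.8961.
All moduli strictly greater than 1? No.
Verdict: Not invertible.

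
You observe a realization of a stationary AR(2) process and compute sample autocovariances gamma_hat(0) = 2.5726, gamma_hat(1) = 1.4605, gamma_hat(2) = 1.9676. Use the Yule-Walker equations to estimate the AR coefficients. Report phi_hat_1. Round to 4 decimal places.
\hat\phi_{1} = 0.1970

The Yule-Walker equations for an AR(p) process read, in matrix form,
  Gamma_p phi = r_p,   with   (Gamma_p)_{ij} = gamma(|i - j|),
                       (r_p)_i = gamma(i),   i,j = 1..p.
Substitute the sample gammas (Toeplitz matrix and right-hand side of size 2):
  Gamma_p = [[2.5726, 1.4605], [1.4605, 2.5726]]
  r_p     = [1.4605, 1.9676]
Written out:
  2.5726 phi_1 + 1.4605 phi_2 = 1.4605
  1.4605 phi_1 + 2.5726 phi_2 = 1.9676
Solve by Cramer's rule:
  det = gamma(0)^2 - gamma(1)^2 = (2.5726)^2 - (1.4605)^2 = 6.61827076 - 2.13306025 = 4.48521051
  phi_hat_1 = [gamma(1) gamma(0) - gamma(1) gamma(2)] / det = [(1.4605)(2.5726) - (1.4605)(1.9676)] / 4.48521051 = 0.8836025 / 4.48521051 = 0.197
  phi_hat_2 = [gamma(0) gamma(2) - gamma(1)^2] / det = [(2.5726)(1.9676) - (1.4605)^2] / 4.48521051 = 2.92878751 / 4.48521051 = 0.653
So phi_hat = [0.1970, 0.6530].
Therefore phi_hat_1 = 0.1970.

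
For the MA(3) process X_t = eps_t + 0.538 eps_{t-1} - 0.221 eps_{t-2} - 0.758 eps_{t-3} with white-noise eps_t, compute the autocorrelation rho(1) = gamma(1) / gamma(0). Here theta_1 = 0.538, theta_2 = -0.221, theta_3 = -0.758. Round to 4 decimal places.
\rho(1) = 0.3067

For an MA(q) process with theta_0 = 1, the autocovariance is
  gamma(k) = sigma^2 * sum_{i=0..q-k} theta_i * theta_{i+k},
and rho(k) = gamma(k) / gamma(0). Sigma^2 cancels.
  numerator   = (1)*(0.538) + (0.538)*(-0.221) + (-0.221)*(-0.758) = 0.58662.
  denominator = (1)^2 + (0.538)^2 + (-0.221)^2 + (-0.758)^2 = 1.912849.
  rho(1) = 0.58662 / 1.912849 = 0.3067.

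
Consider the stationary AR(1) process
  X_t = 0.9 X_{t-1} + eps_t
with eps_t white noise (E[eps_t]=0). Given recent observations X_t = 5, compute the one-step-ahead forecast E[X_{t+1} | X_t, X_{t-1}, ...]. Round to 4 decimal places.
E[X_{t+1} \mid \mathcal F_t] = 4.5000

For an AR(p) model X_t = c + sum_i phi_i X_{t-i} + eps_t, the
one-step-ahead conditional mean is
  E[X_{t+1} | X_t, ...] = c + sum_i phi_i X_{t+1-i}.
Substitute known values:
  E[X_{t+1} | ...] = (0.9) * (5)
                   = 4.5000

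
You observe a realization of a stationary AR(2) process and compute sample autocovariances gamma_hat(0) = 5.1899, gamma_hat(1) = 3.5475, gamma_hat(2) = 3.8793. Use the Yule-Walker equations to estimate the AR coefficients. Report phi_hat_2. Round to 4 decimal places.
\hat\phi_{2} = 0.5260

The Yule-Walker equations for an AR(p) process read, in matrix form,
  Gamma_p phi = r_p,   with   (Gamma_p)_{ij} = gamma(|i - j|),
                       (r_p)_i = gamma(i),   i,j = 1..p.
Substitute the sample gammas (Toeplitz matrix and right-hand side of size 2):
  Gamma_p = [[5.1899, 3.5475], [3.5475, 5.1899]]
  r_p     = [3.5475, 3.8793]
Written out:
  5.1899 phi_1 + 3.5475 phi_2 = 3.5475
  3.5475 phi_1 + 5.1899 phi_2 = 3.8793
Solve by Cramer's rule:
  det = gamma(0)^2 - gamma(1)^2 = (5.1899)^2 - (3.5475)^2 = 26.93506201 - 12.58475625 = 14.35030576
  phi_hat_1 = [gamma(1) gamma(0) - gamma(1) gamma(2)] / det = [(3.5475)(5.1899) - (3.5475)(3.8793)] / 14.35030576 = 4.6493535 / 14.35030576 = 0.324
  phi_hat_2 = [gamma(0) gamma(2) - gamma(1)^2] / det = [(5.1899)(3.8793) - (3.5475)^2] / 14.35030576 = 7.54842282 / 14.35030576 = 0.526
So phi_hat = [0.3240, 0.5260].
Therefore phi_hat_2 = 0.5260.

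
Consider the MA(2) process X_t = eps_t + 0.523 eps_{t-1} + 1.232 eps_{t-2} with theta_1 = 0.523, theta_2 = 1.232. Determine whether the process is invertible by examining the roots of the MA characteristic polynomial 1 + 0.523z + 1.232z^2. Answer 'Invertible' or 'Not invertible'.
\text{Not invertible}

The MA(q) characteristic polynomial is P(z) = 1 + 0.523z + 1.232z^2.
Invertibility requires all roots to lie outside the unit circle, i.e. |z| > 1 for every root.
Set 1 + (0.523) z + (1.232) z^2 = 0, i.e. a z^2 + b z + c = 0 with a = 1.232, b = 0.523, c = 1.
Discriminant D = b^2 - 4ac = (0.523)^2 - 4*(1.232)*1 = 0.273529 - (4.928) = -4.654471.
D < 0, so the roots are the complex-conjugate pair z = (-b +/- i sqrt(-D)) / (2a) = -0.2123 +/- 0.8756i.
For a conjugate pair |z|^2 = z * conj(z) = (product of roots) = c/a = 1/(1.232) = 0.811688, so |z| = sqrt(0.811688) = 0.9009 for both roots.
Moduli of all roots: 0.9009, 0.9009.
All moduli strictly greater than 1? No.
Verdict: Not invertible.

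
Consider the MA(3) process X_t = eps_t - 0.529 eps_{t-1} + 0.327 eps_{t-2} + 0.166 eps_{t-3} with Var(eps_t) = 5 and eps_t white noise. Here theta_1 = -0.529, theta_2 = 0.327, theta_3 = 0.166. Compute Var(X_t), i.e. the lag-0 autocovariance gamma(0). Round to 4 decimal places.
\gamma(0) = 7.0716

For an MA(q) process X_t = eps_t + sum_i theta_i eps_{t-i} with
Var(eps_t) = sigma^2, the variance is
  gamma(0) = sigma^2 * (1 + sum_i theta_i^2).
  sum_i theta_i^2 = (-0.529)^2 + (0.327)^2 + (0.166)^2 = 0.279841 + 0.106929 + 0.027556 = 0.414326.
  gamma(0) = 5 * (1 + 0.414326) = 5 * 1.414326 = 7.07163, which rounds to 7.0716.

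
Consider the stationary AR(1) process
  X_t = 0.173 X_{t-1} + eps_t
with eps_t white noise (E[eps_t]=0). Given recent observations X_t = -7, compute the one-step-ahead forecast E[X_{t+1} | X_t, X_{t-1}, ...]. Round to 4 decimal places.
E[X_{t+1} \mid \mathcal F_t] = -1.2110

For an AR(p) model X_t = c + sum_i phi_i X_{t-i} + eps_t, the
one-step-ahead conditional mean is
  E[X_{t+1} | X_t, ...] = c + sum_i phi_i X_{t+1-i}.
Substitute known values:
  E[X_{t+1} | ...] = (0.173) * (-7)
                   = -1.2110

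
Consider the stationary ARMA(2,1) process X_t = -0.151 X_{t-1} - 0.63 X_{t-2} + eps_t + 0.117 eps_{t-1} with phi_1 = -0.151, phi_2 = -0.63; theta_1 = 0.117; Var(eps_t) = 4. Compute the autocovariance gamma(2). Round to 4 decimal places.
\gamma(2) = -4.1314

Multiply the model equation by X_{t-k} and take expectations. With theta_0 = psi_0 = 1 and psi_j the MA(infinity) weights, this gives
  gamma(k) - sum_i phi_i gamma(k-i) = c_k,
  c_k = sigma^2 * sum_{j=k..q} theta_j psi_{j-k}   (c_k = 0 for k > q),
using gamma(-m) = gamma(m).
psi-weights needed (psi_j = theta_j + sum_i phi_i psi_{j-i}):
  psi_1 = theta_1 + phi_1 = 0.117 + (-0.151) = -0.034
Right-hand sides:
  c_0 = sigma^2 (1 + theta_1 psi_1) = 4 * (1 + (0.117)(-0.034)) = 4 * 0.996022 = 3.984088
  c_1 = sigma^2 theta_1 = 4 * (0.117) = 0.468
  c_2 = 0
Equations for k = 0, 1, 2 (AR order 2, c_2 = 0):
  (E0) gamma(0) = phi_1 gamma(1) + phi_2 gamma(2) + c_0
  (E1) gamma(1) = phi_1 gamma(0) + phi_2 gamma(1) + c_1
  (E2) gamma(2) = phi_1 gamma(1) + phi_2 gamma(0)
From (E1): gamma(1) = A gamma(0) + B with
  A = phi_1 / (1 - phi_2) = -0.151 / 1.63 = -0.092638,   B = c_1 / (1 - phi_2) = 0.468 / 1.63 = 0.287117.
Insert (E2) into (E0): gamma(0) (1 - phi_2^2) = phi_1 (1 + phi_2) gamma(1) + c_0.
  phi_1 (1 + phi_2) = (-0.151)(0.37) = -0.05587,   1 - phi_2^2 = 0.6031.
Replace gamma(1) by A gamma(0) + B and collect gamma(0):
  gamma(0) [0.6031 - (-0.05587)(-0.092638)] = (-0.05587)(0.287117) + 3.984088
  gamma(0) * 0.597924 = 3.968047
  gamma(0) = 3.968047 / 0.597924 = 6.63637.
  gamma(1) = A gamma(0) + B = (-0.092638)(6.63637) + (0.287117) = -0.327664.
  gamma(2) = phi_1 gamma(1) + phi_2 gamma(0) = (-0.151)(-0.327664) + (-0.63)(6.63637) = -4.131436.
Therefore gamma(2) = -4.1314 (to 4 decimal places).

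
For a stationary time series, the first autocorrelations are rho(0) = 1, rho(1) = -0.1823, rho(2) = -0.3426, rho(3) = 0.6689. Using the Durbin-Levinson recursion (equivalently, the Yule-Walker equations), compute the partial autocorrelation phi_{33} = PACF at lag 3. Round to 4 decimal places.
\phi_{33} = 0.6230

The PACF at lag k is phi_{kk}, the last component of the solution
to the Yule-Walker system G_k phi = r_k where
  (G_k)_{ij} = rho(|i - j|), (r_k)_i = rho(i), i,j = 1..k.
Equivalently, Durbin-Levinson gives phi_{kk} iteratively:
  phi_{11} = rho(1)
  phi_{kk} = [rho(k) - sum_{j=1..k-1} phi_{k-1,j} rho(k-j)]
            / [1 - sum_{j=1..k-1} phi_{k-1,j} rho(j)],
  phi_{k,j} = phi_{k-1,j} - phi_{kk} phi_{k-1,k-j},  j = 1..k-1.
Step k = 1:
  phi_11 = rho(1) = -0.1823.
Step k = 2:
  phi_22 = [rho(2) - phi_11 rho(1)] / [1 - phi_11 rho(1)] = [-0.3426 - (-0.1823)(-0.1823)] / [1 - (-0.1823)(-0.1823)]
         = -0.37583329 / 0.96676671 = -0.388753.
  Update: phi_21 = phi_11 - phi_22 phi_11 = -0.1823 - (-0.388753)(-0.1823) = -0.25317.
Step k = 3:
  phi_33 = [rho(3) - phi_21 rho(2) - phi_22 rho(1)] / [1 - phi_21 rho(1) - phi_22 rho(2)]
    numerator   = 0.6689 - (-0.25317)(-0.3426) - (-0.388753)(-0.1823) = 0.51129444
    denominator = 1 - (-0.25317)(-0.1823) - (-0.388753)(-0.3426) = 0.82066046
  phi_33 = 0.51129444 / 0.82066046 = 0.623.
Therefore phi_{33} = 0.6230.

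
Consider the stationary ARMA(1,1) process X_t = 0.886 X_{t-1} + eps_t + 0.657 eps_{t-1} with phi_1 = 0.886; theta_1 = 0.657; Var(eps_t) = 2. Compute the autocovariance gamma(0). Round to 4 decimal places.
\gamma(0) = 24.1470

Multiply the model equation by X_{t-k} and take expectations. With theta_0 = psi_0 = 1 and psi_j the MA(infinity) weights, this gives
  gamma(k) - sum_i phi_i gamma(k-i) = c_k,
  c_k = sigma^2 * sum_{j=k..q} theta_j psi_{j-k}   (c_k = 0 for k > q),
using gamma(-m) = gamma(m).
psi-weights needed (psi_j = theta_j + sum_i phi_i psi_{j-i}):
  psi_1 = theta_1 + phi_1 = 0.657 + (0.886) = 1.543
Right-hand sides:
  c_0 = sigma^2 (1 + theta_1 psi_1) = 2 * (1 + (0.657)(1.543)) = 2 * 2.013751 = 4.027502
  c_1 = sigma^2 theta_1 = 2 * (0.657) = 1.314
  c_2 = 0
Equations for k = 0 and k = 1 (AR order 1):
  gamma(0) = phi_1 gamma(1) + c_0
  gamma(1) = phi_1 gamma(0) + c_1
Substituting the second into the first: gamma(0) (1 - phi_1^2) = c_0 + phi_1 c_1, so
  gamma(0) = (c_0 + phi_1 c_1) / (1 - phi_1^2) = (4.027502 + (0.886)(1.314)) / (1 - (0.886)^2) = 5.191706 / 0.215004 = 24.147021.
Therefore gamma(0) = 24.1470 (to 4 decimal places).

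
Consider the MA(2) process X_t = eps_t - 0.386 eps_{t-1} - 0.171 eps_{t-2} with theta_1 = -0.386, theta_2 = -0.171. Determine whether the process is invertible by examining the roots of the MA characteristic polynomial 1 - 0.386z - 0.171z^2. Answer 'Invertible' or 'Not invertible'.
\text{Invertible}

The MA(q) characteristic polynomial is P(z) = 1 - 0.386z - 0.171z^2.
Invertibility requires all roots to lie outside the unit circle, i.e. |z| > 1 for every root.
Set 1 + (-0.386) z + (-0.171) z^2 = 0, i.e. a z^2 + b z + c = 0 with a = -0.171, b = -0.386, c = 1.
Discriminant D = b^2 - 4ac = (-0.386)^2 - 4*(-0.171)*1 = 0.148996 - (-0.684) = 0.832996.
D >= 0, so the roots are real: z = (-b +/- sqrt(D)) / (2a) = (0.386 +/- 0.912686) / (-0.342).
  z_1 = (0.386 + 0.912686) / (-0.342) = -3.7973,   |z_1| = 3.7973.
  z_2 = (0.386 - 0.912686) / (-0.342) = 1.54,   |z_2| = 1.54.
Moduli of all roots: 3.7973, 1.5400.
All moduli strictly greater than 1? Yes.
Verdict: Invertible.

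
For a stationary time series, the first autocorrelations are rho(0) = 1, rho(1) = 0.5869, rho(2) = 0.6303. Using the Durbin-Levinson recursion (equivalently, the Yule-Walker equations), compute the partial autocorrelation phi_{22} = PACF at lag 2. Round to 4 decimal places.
\phi_{22} = 0.4360

The PACF at lag k is phi_{kk}, the last component of the solution
to the Yule-Walker system G_k phi = r_k where
  (G_k)_{ij} = rho(|i - j|), (r_k)_i = rho(i), i,j = 1..k.
Equivalently, Durbin-Levinson gives phi_{kk} iteratively:
  phi_{11} = rho(1)
  phi_{kk} = [rho(k) - sum_{j=1..k-1} phi_{k-1,j} rho(k-j)]
            / [1 - sum_{j=1..k-1} phi_{k-1,j} rho(j)],
  phi_{k,j} = phi_{k-1,j} - phi_{kk} phi_{k-1,k-j},  j = 1..k-1.
Step k = 1:
  phi_11 = rho(1) = 0.5869.
Step k = 2:
  phi_22 = [rho(2) - phi_11 rho(1)] / [1 - phi_11 rho(1)] = [0.6303 - (0.5869)(0.5869)] / [1 - (0.5869)(0.5869)]
         = 0.28584839 / 0.65554839 = 0.436.
Therefore phi_{22} = 0.4360.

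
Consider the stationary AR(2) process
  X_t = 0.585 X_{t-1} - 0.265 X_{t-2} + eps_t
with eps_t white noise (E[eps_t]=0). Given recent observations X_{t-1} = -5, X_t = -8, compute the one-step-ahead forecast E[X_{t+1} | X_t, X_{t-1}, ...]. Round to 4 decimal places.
E[X_{t+1} \mid \mathcal F_t] = -3.3550

For an AR(p) model X_t = c + sum_i phi_i X_{t-i} + eps_t, the
one-step-ahead conditional mean is
  E[X_{t+1} | X_t, ...] = c + sum_i phi_i X_{t+1-i}.
Substitute known values:
  E[X_{t+1} | ...] = (0.585) * (-8) + (-0.265) * (-5)
                   = -3.3550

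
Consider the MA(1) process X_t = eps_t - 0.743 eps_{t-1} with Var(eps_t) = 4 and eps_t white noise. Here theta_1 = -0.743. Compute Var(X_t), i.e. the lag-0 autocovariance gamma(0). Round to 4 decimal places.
\gamma(0) = 6.2082

For an MA(q) process X_t = eps_t + sum_i theta_i eps_{t-i} with
Var(eps_t) = sigma^2, the variance is
  gamma(0) = sigma^2 * (1 + sum_i theta_i^2).
  sum_i theta_i^2 = (-0.743)^2 = 0.552049.
  gamma(0) = 4 * (1 + 0.552049) = 4 * 1.552049 = 6.208196, which rounds to 6.2082.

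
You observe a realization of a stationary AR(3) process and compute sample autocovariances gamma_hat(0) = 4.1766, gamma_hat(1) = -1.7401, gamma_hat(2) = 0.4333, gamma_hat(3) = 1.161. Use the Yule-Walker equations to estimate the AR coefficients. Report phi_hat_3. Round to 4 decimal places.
\hat\phi_{3} = 0.3530

The Yule-Walker equations for an AR(p) process read, in matrix form,
  Gamma_p phi = r_p,   with   (Gamma_p)_{ij} = gamma(|i - j|),
                       (r_p)_i = gamma(i),   i,j = 1..p.
Substitute the sample gammas (Toeplitz matrix and right-hand side of size 3):
  Gamma_p = [[4.1766, -1.7401, 0.4333], [-1.7401, 4.1766, -1.7401], [0.4333, -1.7401, 4.1766]]
  r_p     = [-1.7401, 0.4333, 1.161]
Written out (R1..R3):
  (R1) 4.1766 phi_1 - 1.7401 phi_2 + 0.4333 phi_3 = -1.7401
  (R2) -1.7401 phi_1 + 4.1766 phi_2 - 1.7401 phi_3 = 0.4333
  (R3) 0.4333 phi_1 - 1.7401 phi_2 + 4.1766 phi_3 = 1.161
Gaussian elimination:
  R2 <- R2 - (-1.7401/4.1766) R1 = R2 - (-0.416631) R1:  3.451621 phi_2 - 1.559574 phi_3 = -0.291679
  R3 <- R3 - (0.4333/4.1766) R1 = R3 - (0.103745) R1:  -1.559574 phi_2 + 4.131647 phi_3 = 1.341526
  R3 <- R3 - (-1.559574/3.451621) R2 = R3 - (-0.451838) R2:  3.426972 phi_3 = 1.209734
Back-substitution:
  phi_hat_3 = 1.209734 / 3.426972 = 0.353004
  phi_hat_2 = (-0.291679 - (-1.559574)(0.353004)) / 3.451621 = 0.074996
  phi_hat_1 = (-1.7401 - (-1.7401)(0.074996) - (0.4333)(0.353004)) / 4.1766 = -0.422008
So phi_hat = [-0.4220, 0.0750, 0.3530].
Therefore phi_hat_3 = 0.3530.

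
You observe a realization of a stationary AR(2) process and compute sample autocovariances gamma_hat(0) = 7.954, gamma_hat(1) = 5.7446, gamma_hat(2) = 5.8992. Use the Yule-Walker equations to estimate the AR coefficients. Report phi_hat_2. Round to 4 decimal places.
\hat\phi_{2} = 0.4600

The Yule-Walker equations for an AR(p) process read, in matrix form,
  Gamma_p phi = r_p,   with   (Gamma_p)_{ij} = gamma(|i - j|),
                       (r_p)_i = gamma(i),   i,j = 1..p.
Substitute the sample gammas (Toeplitz matrix and right-hand side of size 2):
  Gamma_p = [[7.954, 5.7446], [5.7446, 7.954]]
  r_p     = [5.7446, 5.8992]
Written out:
  7.954 phi_1 + 5.7446 phi_2 = 5.7446
  5.7446 phi_1 + 7.954 phi_2 = 5.8992
Solve by Cramer's rule:
  det = gamma(0)^2 - gamma(1)^2 = (7.954)^2 - (5.7446)^2 = 63.266116 - 33.00042916 = 30.26568684
  phi_hat_1 = [gamma(1) gamma(0) - gamma(1) gamma(2)] / det = [(5.7446)(7.954) - (5.7446)(5.8992)] / 30.26568684 = 11.80400408 / 30.26568684 = 0.39
  phi_hat_2 = [gamma(0) gamma(2) - gamma(1)^2] / det = [(7.954)(5.8992) - (5.7446)^2] / 30.26568684 = 13.92180764 / 30.26568684 = 0.46
So phi_hat = [0.3900, 0.4600].
Therefore phi_hat_2 = 0.4600.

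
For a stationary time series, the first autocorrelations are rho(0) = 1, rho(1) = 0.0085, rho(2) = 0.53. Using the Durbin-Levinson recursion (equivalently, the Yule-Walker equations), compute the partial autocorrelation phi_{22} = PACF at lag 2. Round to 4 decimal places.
\phi_{22} = 0.5300

The PACF at lag k is phi_{kk}, the last component of the solution
to the Yule-Walker system G_k phi = r_k where
  (G_k)_{ij} = rho(|i - j|), (r_k)_i = rho(i), i,j = 1..k.
Equivalently, Durbin-Levinson gives phi_{kk} iteratively:
  phi_{11} = rho(1)
  phi_{kk} = [rho(k) - sum_{j=1..k-1} phi_{k-1,j} rho(k-j)]
            / [1 - sum_{j=1..k-1} phi_{k-1,j} rho(j)],
  phi_{k,j} = phi_{k-1,j} - phi_{kk} phi_{k-1,k-j},  j = 1..k-1.
Step k = 1:
  phi_11 = rho(1) = 0.0085.
Step k = 2:
  phi_22 = [rho(2) - phi_11 rho(1)] / [1 - phi_11 rho(1)] = [0.53 - (0.0085)(0.0085)] / [1 - (0.0085)(0.0085)]
         = 0.52992775 / 0.99992775 = 0.53.
Therefore phi_{22} = 0.5300.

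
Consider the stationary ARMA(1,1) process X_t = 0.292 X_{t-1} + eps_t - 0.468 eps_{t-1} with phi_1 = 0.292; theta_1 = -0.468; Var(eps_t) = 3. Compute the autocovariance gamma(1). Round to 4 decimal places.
\gamma(1) = -0.4983

Multiply the model equation by X_{t-k} and take expectations. With theta_0 = psi_0 = 1 and psi_j the MA(infinity) weights, this gives
  gamma(k) - sum_i phi_i gamma(k-i) = c_k,
  c_k = sigma^2 * sum_{j=k..q} theta_j psi_{j-k}   (c_k = 0 for k > q),
using gamma(-m) = gamma(m).
psi-weights needed (psi_j = theta_j + sum_i phi_i psi_{j-i}):
  psi_1 = theta_1 + phi_1 = -0.468 + (0.292) = -0.176
Right-hand sides:
  c_0 = sigma^2 (1 + theta_1 psi_1) = 3 * (1 + (-0.468)(-0.176)) = 3 * 1.082368 = 3.247104
  c_1 = sigma^2 theta_1 = 3 * (-0.468) = -1.404
  c_2 = 0
Equations for k = 0 and k = 1 (AR order 1):
  gamma(0) = phi_1 gamma(1) + c_0
  gamma(1) = phi_1 gamma(0) + c_1
Substituting the second into the first: gamma(0) (1 - phi_1^2) = c_0 + phi_1 c_1, so
  gamma(0) = (c_0 + phi_1 c_1) / (1 - phi_1^2) = (3.247104 + (0.292)(-1.404)) / (1 - (0.292)^2) = 2.837136 / 0.914736 = 3.10159.
  gamma(1) = phi_1 gamma(0) + c_1 = (0.292)(3.10159) + (-1.404) = -0.498336.
Therefore gamma(1) = -0.4983 (to 4 decimal places).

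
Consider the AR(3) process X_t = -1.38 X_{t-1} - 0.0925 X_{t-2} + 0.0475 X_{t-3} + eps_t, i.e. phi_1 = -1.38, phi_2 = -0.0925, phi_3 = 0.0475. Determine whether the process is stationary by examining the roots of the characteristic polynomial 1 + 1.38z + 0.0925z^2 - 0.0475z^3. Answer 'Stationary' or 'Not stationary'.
\text{Not stationary}

The AR(p) characteristic polynomial is P(z) = 1 + 1.38z + 0.0925z^2 - 0.0475z^3.
Stationarity requires all roots to lie outside the unit circle, i.e. |z| > 1 for every root.
Degree 3: look for a simple real root z0 first, then factor out (1 - z/z0) and solve the remaining quadratic.
Testing z0 = -4: P(-4) = 1 + (1.38)(-4) + (0.0925)(-4)^2 + (-0.0475)(-4)^3
  = 1 + (-5.52) + (1.48) + (3.04) = 0.  So z_0 = -4 is a root, |z_0| = 4.
Divide out the factor (1 + 0.25 z) = (1 - z/z0) (since 1/z0 = -0.25):
  P(z) = (1 + 0.25 z)(1 + (1.13) z + (-0.19) z^2)
  [check: z-coef 1.13 - (-0.25) = 1.38; z^2-coef -0.19 - (-0.25)(1.13) = 0.0925; z^3-coef -(-0.25)(-0.19) = -0.0475.]
Remaining roots from the quadratic factor 1 + (1.13) z + (-0.19) z^2:
  Set 1 + (1.13) z + (-0.19) z^2 = 0, i.e. a z^2 + b z + c = 0 with a = -0.19, b = 1.13, c = 1.
  Discriminant D = b^2 - 4ac = (1.13)^2 - 4*(-0.19)*1 = 1.2769 - (-0.76) = 2.0369.
  D >= 0, so the roots are real: z = (-b +/- sqrt(D)) / (2a) = (-1.13 +/- 1.4272) / (-0.38).
    z_1 = (-1.13 + 1.4272) / (-0.38) = -0.7821,   |z_1| = 0.7821.
    z_2 = (-1.13 - 1.4272) / (-0.38) = 6.7295,   |z_2| = 6.7295.
Moduli of all roots: 4.0000, 0.7821, 6.7295.
All moduli strictly greater than 1? No.
Verdict: Not stationary.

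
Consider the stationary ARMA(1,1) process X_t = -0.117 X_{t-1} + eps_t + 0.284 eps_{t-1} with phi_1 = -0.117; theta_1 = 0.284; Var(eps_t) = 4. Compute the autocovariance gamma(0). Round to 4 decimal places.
\gamma(0) = 4.1131

Multiply the model equation by X_{t-k} and take expectations. With theta_0 = psi_0 = 1 and psi_j the MA(infinity) weights, this gives
  gamma(k) - sum_i phi_i gamma(k-i) = c_k,
  c_k = sigma^2 * sum_{j=k..q} theta_j psi_{j-k}   (c_k = 0 for k > q),
using gamma(-m) = gamma(m).
psi-weights needed (psi_j = theta_j + sum_i phi_i psi_{j-i}):
  psi_1 = theta_1 + phi_1 = 0.284 + (-0.117) = 0.167
Right-hand sides:
  c_0 = sigma^2 (1 + theta_1 psi_1) = 4 * (1 + (0.284)(0.167)) = 4 * 1.047428 = 4.189712
  c_1 = sigma^2 theta_1 = 4 * (0.284) = 1.136
  c_2 = 0
Equations for k = 0 and k = 1 (AR order 1):
  gamma(0) = phi_1 gamma(1) + c_0
  gamma(1) = phi_1 gamma(0) + c_1
Substituting the second into the first: gamma(0) (1 - phi_1^2) = c_0 + phi_1 c_1, so
  gamma(0) = (c_0 + phi_1 c_1) / (1 - phi_1^2) = (4.189712 + (-0.117)(1.136)) / (1 - (-0.117)^2) = 4.0568 / 0.986311 = 4.113104.
Therefore gamma(0) = 4.1131 (to 4 decimal places).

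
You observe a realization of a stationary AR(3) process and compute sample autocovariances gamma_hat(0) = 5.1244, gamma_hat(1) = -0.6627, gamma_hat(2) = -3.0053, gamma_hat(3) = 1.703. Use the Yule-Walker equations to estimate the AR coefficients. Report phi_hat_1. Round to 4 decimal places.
\hat\phi_{1} = -0.0780

The Yule-Walker equations for an AR(p) process read, in matrix form,
  Gamma_p phi = r_p,   with   (Gamma_p)_{ij} = gamma(|i - j|),
                       (r_p)_i = gamma(i),   i,j = 1..p.
Substitute the sample gammas (Toeplitz matrix and right-hand side of size 3):
  Gamma_p = [[5.1244, -0.6627, -3.0053], [-0.6627, 5.1244, -0.6627], [-3.0053, -0.6627, 5.1244]]
  r_p     = [-0.6627, -3.0053, 1.703]
Written out (R1..R3):
  (R1) 5.1244 phi_1 - 0.6627 phi_2 - 3.0053 phi_3 = -0.6627
  (R2) -0.6627 phi_1 + 5.1244 phi_2 - 0.6627 phi_3 = -3.0053
  (R3) -3.0053 phi_1 - 0.6627 phi_2 + 5.1244 phi_3 = 1.703
Gaussian elimination:
  R2 <- R2 - (-0.6627/5.1244) R1 = R2 - (-0.129322) R1:  5.038698 phi_2 - 1.051353 phi_3 = -3.091002
  R3 <- R3 - (-3.0053/5.1244) R1 = R3 - (-0.586469) R1:  -1.051353 phi_2 + 3.361886 phi_3 = 1.314347
  R3 <- R3 - (-1.051353/5.038698) R2 = R3 - (-0.208656) R2:  3.142515 phi_3 = 0.669392
Back-substitution:
  phi_hat_3 = 0.669392 / 3.142515 = 0.213012
  phi_hat_2 = (-3.091002 - (-1.051353)(0.213012)) / 5.038698 = -0.569006
  phi_hat_1 = (-0.6627 - (-0.6627)(-0.569006) - (-3.0053)(0.213012)) / 5.1244 = -0.077983
So phi_hat = [-0.0780, -0.5690, 0.2130].
Therefore phi_hat_1 = -0.0780.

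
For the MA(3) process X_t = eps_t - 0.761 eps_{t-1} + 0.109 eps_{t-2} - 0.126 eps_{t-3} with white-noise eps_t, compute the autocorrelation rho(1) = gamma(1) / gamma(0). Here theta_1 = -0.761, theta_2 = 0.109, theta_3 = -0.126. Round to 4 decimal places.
\rho(1) = -0.5338

For an MA(q) process with theta_0 = 1, the autocovariance is
  gamma(k) = sigma^2 * sum_{i=0..q-k} theta_i * theta_{i+k},
and rho(k) = gamma(k) / gamma(0). Sigma^2 cancels.
  numerator   = (1)*(-0.761) + (-0.761)*(0.109) + (0.109)*(-0.126) = -0.857683.
  denominator = (1)^2 + (-0.761)^2 + (0.109)^2 + (-0.126)^2 = 1.606878.
  rho(1) = -0.857683 / 1.606878 = -0.5338.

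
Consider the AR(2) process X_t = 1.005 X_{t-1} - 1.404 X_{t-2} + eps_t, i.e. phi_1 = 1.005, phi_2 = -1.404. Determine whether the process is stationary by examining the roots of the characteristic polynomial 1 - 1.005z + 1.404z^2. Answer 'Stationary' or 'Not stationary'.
\text{Not stationary}

The AR(p) characteristic polynomial is P(z) = 1 - 1.005z + 1.404z^2.
Stationarity requires all roots to lie outside the unit circle, i.e. |z| > 1 for every root.
Set 1 + (-1.005) z + (1.404) z^2 = 0, i.e. a z^2 + b z + c = 0 with a = 1.404, b = -1.005, c = 1.
Discriminant D = b^2 - 4ac = (-1.005)^2 - 4*(1.404)*1 = 1.010025 - (5.616) = -4.605975.
D < 0, so the roots are the complex-conjugate pair z = (-b +/- i sqrt(-D)) / (2a) = 0.3579 +/- 0.7643i.
For a conjugate pair |z|^2 = z * conj(z) = (product of roots) = c/a = 1/(1.404) = 0.712251, so |z| = sqrt(0.712251) = 0.8439 for both roots.
Moduli of all roots: 0.8439, 0.8439.
All moduli strictly greater than 1? No.
Verdict: Not stationary.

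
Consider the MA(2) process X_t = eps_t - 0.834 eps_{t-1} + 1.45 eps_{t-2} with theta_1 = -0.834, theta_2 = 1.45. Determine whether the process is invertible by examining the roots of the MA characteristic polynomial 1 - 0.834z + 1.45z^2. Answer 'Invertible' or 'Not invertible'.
\text{Not invertible}

The MA(q) characteristic polynomial is P(z) = 1 - 0.834z + 1.45z^2.
Invertibility requires all roots to lie outside the unit circle, i.e. |z| > 1 for every root.
Set 1 + (-0.834) z + (1.45) z^2 = 0, i.e. a z^2 + b z + c = 0 with a = 1.45, b = -0.834, c = 1.
Discriminant D = b^2 - 4ac = (-0.834)^2 - 4*(1.45)*1 = 0.695556 - (5.8) = -5.104444.
D < 0, so the roots are the complex-conjugate pair z = (-b +/- i sqrt(-D)) / (2a) = 0.2876 +/- 0.7791i.
For a conjugate pair |z|^2 = z * conj(z) = (product of roots) = c/a = 1/(1.45) = 0.689655, so |z| = sqrt(0.689655) = 0.8305 for both roots.
Moduli of all roots: 0.8305, 0.8305.
All moduli strictly greater than 1? No.
Verdict: Not invertible.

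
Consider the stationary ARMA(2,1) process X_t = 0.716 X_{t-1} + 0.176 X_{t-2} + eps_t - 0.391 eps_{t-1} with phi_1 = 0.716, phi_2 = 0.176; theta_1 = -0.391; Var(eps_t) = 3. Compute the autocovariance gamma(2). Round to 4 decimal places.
\gamma(2) = 3.7559

Multiply the model equation by X_{t-k} and take expectations. With theta_0 = psi_0 = 1 and psi_j the MA(infinity) weights, this gives
  gamma(k) - sum_i phi_i gamma(k-i) = c_k,
  c_k = sigma^2 * sum_{j=k..q} theta_j psi_{j-k}   (c_k = 0 for k > q),
using gamma(-m) = gamma(m).
psi-weights needed (psi_j = theta_j + sum_i phi_i psi_{j-i}):
  psi_1 = theta_1 + phi_1 = -0.391 + (0.716) = 0.325
Right-hand sides:
  c_0 = sigma^2 (1 + theta_1 psi_1) = 3 * (1 + (-0.391)(0.325)) = 3 * 0.872925 = 2.618775
  c_1 = sigma^2 theta_1 = 3 * (-0.391) = -1.173
  c_2 = 0
Equations for k = 0, 1, 2 (AR order 2, c_2 = 0):
  (E0) gamma(0) = phi_1 gamma(1) + phi_2 gamma(2) + c_0
  (E1) gamma(1) = phi_1 gamma(0) + phi_2 gamma(1) + c_1
  (E2) gamma(2) = phi_1 gamma(1) + phi_2 gamma(0)
From (E1): gamma(1) = A gamma(0) + B with
  A = phi_1 / (1 - phi_2) = 0.716 / 0.824 = 0.868932,   B = c_1 / (1 - phi_2) = -1.173 / 0.824 = -1.423544.
Insert (E2) into (E0): gamma(0) (1 - phi_2^2) = phi_1 (1 + phi_2) gamma(1) + c_0.
  phi_1 (1 + phi_2) = (0.716)(1.176) = 0.842016,   1 - phi_2^2 = 0.969024.
Replace gamma(1) by A gamma(0) + B and collect gamma(0):
  gamma(0) [0.969024 - (0.842016)(0.868932)] = (0.842016)(-1.423544) + 2.618775
  gamma(0) * 0.237369 = 1.420128
  gamma(0) = 1.420128 / 0.237369 = 5.98278.
  gamma(1) = A gamma(0) + B = (0.868932)(5.98278) + (-1.423544) = 3.775086.
  gamma(2) = phi_1 gamma(1) + phi_2 gamma(0) = (0.716)(3.775086) + (0.176)(5.98278) = 3.755931.
Therefore gamma(2) = 3.7559 (to 4 decimal places).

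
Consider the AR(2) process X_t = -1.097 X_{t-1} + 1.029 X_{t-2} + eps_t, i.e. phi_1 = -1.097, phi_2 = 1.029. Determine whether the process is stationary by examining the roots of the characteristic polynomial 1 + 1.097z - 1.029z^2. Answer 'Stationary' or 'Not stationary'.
\text{Not stationary}

The AR(p) characteristic polynomial is P(z) = 1 + 1.097z - 1.029z^2.
Stationarity requires all roots to lie outside the unit circle, i.e. |z| > 1 for every root.
Set 1 + (1.097) z + (-1.029) z^2 = 0, i.e. a z^2 + b z + c = 0 with a = -1.029, b = 1.097, c = 1.
Discriminant D = b^2 - 4ac = (1.097)^2 - 4*(-1.029)*1 = 1.203409 - (-4.116) = 5.319409.
D >= 0, so the roots are real: z = (-b +/- sqrt(D)) / (2a) = (-1.097 +/- 2.306384) / (-2.058).
  z_1 = (-1.097 + 2.306384) / (-2.058) = -0.5877,   |z_1| = 0.5877.
  z_2 = (-1.097 - 2.306384) / (-2.058) = 1.6537,   |z_2| = 1.6537.
Moduli of all roots: 0.5877, 1.6537.
All moduli strictly greater than 1? No.
Verdict: Not stationary.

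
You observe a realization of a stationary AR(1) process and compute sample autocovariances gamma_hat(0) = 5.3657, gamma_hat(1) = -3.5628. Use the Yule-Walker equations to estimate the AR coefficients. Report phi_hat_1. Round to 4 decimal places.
\hat\phi_{1} = -0.6640

The Yule-Walker equations for an AR(p) process read, in matrix form,
  Gamma_p phi = r_p,   with   (Gamma_p)_{ij} = gamma(|i - j|),
                       (r_p)_i = gamma(i),   i,j = 1..p.
Substitute the sample gammas (Toeplitz matrix and right-hand side of size 1):
  Gamma_p = [[5.3657]]
  r_p     = [-3.5628]
With p = 1 this is the single equation gamma(0) phi_1 = gamma(1):
  phi_hat_1 = gamma(1) / gamma(0) = -3.5628 / 5.3657 = -0.6640.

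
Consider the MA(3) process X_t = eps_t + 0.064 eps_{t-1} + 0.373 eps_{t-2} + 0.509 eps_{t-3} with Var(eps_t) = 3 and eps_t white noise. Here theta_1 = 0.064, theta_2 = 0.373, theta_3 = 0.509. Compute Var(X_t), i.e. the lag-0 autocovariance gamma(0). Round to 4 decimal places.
\gamma(0) = 4.2069

For an MA(q) process X_t = eps_t + sum_i theta_i eps_{t-i} with
Var(eps_t) = sigma^2, the variance is
  gamma(0) = sigma^2 * (1 + sum_i theta_i^2).
  sum_i theta_i^2 = (0.064)^2 + (0.373)^2 + (0.509)^2 = 0.004096 + 0.139129 + 0.259081 = 0.402306.
  gamma(0) = 3 * (1 + 0.402306) = 3 * 1.402306 = 4.206918, which rounds to 4.2069.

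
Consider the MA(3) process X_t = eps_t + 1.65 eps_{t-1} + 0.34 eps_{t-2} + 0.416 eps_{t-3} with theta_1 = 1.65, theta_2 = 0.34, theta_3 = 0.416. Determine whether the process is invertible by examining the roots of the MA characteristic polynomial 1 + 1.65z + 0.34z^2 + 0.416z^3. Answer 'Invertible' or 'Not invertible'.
\text{Not invertible}

The MA(q) characteristic polynomial is P(z) = 1 + 1.65z + 0.34z^2 + 0.416z^3.
Invertibility requires all roots to lie outside the unit circle, i.e. |z| > 1 for every root.
Degree 3: look for a simple real root z0 first, then factor out (1 - z/z0) and solve the remaining quadratic.
Testing z0 = -0.625: P(-0.625) = 1 + (1.65)(-0.625) + (0.34)(-0.625)^2 + (0.416)(-0.625)^3
  = 1 + (-1.03125) + (0.132812) + (-0.101562) = 0.  So z_0 = -0.625 is a root, |z_0| = 0.625.
Divide out the factor (1 + 1.6 z) = (1 - z/z0) (since 1/z0 = -1.6):
  P(z) = (1 + 1.6 z)(1 + (0.05) z + (0.26) z^2)
  [check: z-coef 0.05 - (-1.6) = 1.65; z^2-coef 0.26 - (-1.6)(0.05) = 0.34; z^3-coef -(-1.6)(0.26) = 0.416.]
Remaining roots from the quadratic factor 1 + (0.05) z + (0.26) z^2:
  Set 1 + (0.05) z + (0.26) z^2 = 0, i.e. a z^2 + b z + c = 0 with a = 0.26, b = 0.05, c = 1.
  Discriminant D = b^2 - 4ac = (0.05)^2 - 4*(0.26)*1 = 0.0025 - (1.04) = -1.0375.
  D < 0, so the roots are the complex-conjugate pair z = (-b +/- i sqrt(-D)) / (2a) = -0.0962 +/- 1.9588i.
  For a conjugate pair |z|^2 = z * conj(z) = (product of roots) = c/a = 1/(0.26) = 3.846154, so |z| = sqrt(3.846154) = 1.9612 for both roots.
Moduli of all roots: 0.6250, 1.9612, 1.9612.
All moduli strictly greater than 1? No.
Verdict: Not invertible.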